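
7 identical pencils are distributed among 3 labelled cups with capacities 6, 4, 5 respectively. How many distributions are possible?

26

Without the upper bounds there are C(9,2) = 36 ways to split 7 among 3 cups.
Subtract solutions that violate a single cap (substitute x_i' = x_i − (cap_i+1)): x_1 ≥ 7 gives C(2,2) = 1; x_2 ≥ 5 gives C(4,2) = 6; x_3 ≥ 6 gives C(3,2) = 3. Together 10.
No two caps can be exceeded simultaneously, so the pair terms are all 0.
By inclusion–exclusion the count is 36 − 10 + 0 = 26.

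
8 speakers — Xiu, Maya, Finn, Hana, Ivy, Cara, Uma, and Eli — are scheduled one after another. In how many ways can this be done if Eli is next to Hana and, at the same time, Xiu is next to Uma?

Treat {Eli,Hana} as one block (2 orders) and {Xiu,Uma} as another (2 orders).
That leaves 6 units to arrange: 2 × 2 × 6! = 4 × 720 = 2880.

2880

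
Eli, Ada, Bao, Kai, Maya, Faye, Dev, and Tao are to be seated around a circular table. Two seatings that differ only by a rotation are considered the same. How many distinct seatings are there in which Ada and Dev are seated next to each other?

Glue Ada and Dev into a block (2 internal orders). Seating 7 units around a circle gives (6)! arrangements.
So 2 × (6)! = 2 × 720 = 1440.

1440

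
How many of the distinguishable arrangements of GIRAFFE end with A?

Fix A in the last position and arrange the remaining 6 letters.
Those 6 letters have F appearing twice, giving (6)!/(2!) = 360.

360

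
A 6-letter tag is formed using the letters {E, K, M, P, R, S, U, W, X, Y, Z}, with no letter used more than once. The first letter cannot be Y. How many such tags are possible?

The first letter has 11−1 = 10 choices (anything except Y).
The remaining 5 letters are filled from the other 10 symbols without repetition: 10 × 9 × 8 × 7 × 6 = 30240.
Total: 10 × 30240 = 302400.

302400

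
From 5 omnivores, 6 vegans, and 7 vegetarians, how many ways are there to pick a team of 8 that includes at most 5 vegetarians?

Split by how many vegetarians are chosen (0 through 5).
Sum: C(7,0)·C(11,8) + C(7,1)·C(11,7) + C(7,2)·C(11,6) + C(7,3)·C(11,5) + C(7,4)·C(11,4) + C(7,5)·C(11,3) = 165 + 2310 + 9702 + 16170 + 11550 + 3465 = 43362.

43362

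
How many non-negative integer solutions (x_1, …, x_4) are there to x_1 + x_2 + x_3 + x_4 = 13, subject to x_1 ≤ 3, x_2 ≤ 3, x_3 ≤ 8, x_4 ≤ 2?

19

Without the upper bounds there are C(16,3) = 560 ways to split 13 among 4 variables.
Subtract solutions that violate a single cap (substitute x_i' = x_i − (cap_i+1)): x_1 ≥ 4 gives C(12,3) = 220; x_2 ≥ 4 gives C(12,3) = 220; x_3 ≥ 9 gives C(7,3) = 35; x_4 ≥ 3 gives C(13,3) = 286. Together 761.
Add back pairs where two caps are both exceeded: 56 + 1 + 84 + 1 + 84 + 4 = 230.
Subtract triples: 0 + 10 + 0 + 0 = 10.
By inclusion–exclusion the count is 560 − 761 + 230 − 10 = 19.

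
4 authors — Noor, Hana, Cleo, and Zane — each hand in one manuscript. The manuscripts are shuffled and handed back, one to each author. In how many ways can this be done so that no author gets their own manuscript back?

9

Let Aᵢ be the assignments in which author i gets their own manuscript. We want the size of the complement of A₁∪…∪A_4.
By inclusion–exclusion this is Σ_{j=0}^{4} (−1)^j C(4,j)·(4−j)!.
Computing: 24 − 24 + 12 − 4 + 1 = 9.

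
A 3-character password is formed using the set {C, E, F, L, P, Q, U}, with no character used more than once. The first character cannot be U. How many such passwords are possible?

The first character has 7−1 = 6 choices (anything except U).
The remaining 2 characters are filled from the other 6 symbols without repetition: 6 × 5 = 30.
Total: 6 × 30 = 180.

180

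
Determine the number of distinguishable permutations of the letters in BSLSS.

20

Letter multiplicities in BSLSS: B×1, L×1, S×3.
So there are 5! / (3!) = 20 distinguishable arrangements.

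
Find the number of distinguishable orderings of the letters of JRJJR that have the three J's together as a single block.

Treat the 3 copies of J as a single block. The multiset to arrange is then {JJJ, R, R}, 3 items in all.
That gives (3)!/(2!) = 3 arrangements.

3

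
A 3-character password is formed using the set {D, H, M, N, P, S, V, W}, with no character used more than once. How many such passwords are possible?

336

With no repetition, fill the 3 characters in order: 8 choices, then 7, down to 6.
8 × 7 × 6 = 336.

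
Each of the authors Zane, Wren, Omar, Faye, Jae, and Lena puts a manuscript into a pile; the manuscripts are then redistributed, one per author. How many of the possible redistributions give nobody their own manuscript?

This is the derangement count D_6: permutations of 6 items with no fixed point.
By inclusion–exclusion this is Σ_{j=0}^{6} (−1)^j C(6,j)·(6−j)!.
Computing: 720 − 720 + 360 − 120 + 30 − 6 + 1 = 265.

265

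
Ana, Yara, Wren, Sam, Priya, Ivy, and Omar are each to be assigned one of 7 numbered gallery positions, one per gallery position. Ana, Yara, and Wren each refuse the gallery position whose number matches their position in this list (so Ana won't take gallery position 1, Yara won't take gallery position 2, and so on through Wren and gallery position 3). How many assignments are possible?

Let Aᵢ (for i ∈ {1, 2, 3}) be the placements that put person i in their forbidden gallery position. Any j of these fix j positions, leaving (7−j)! ways to fill the rest, and there are C(3,j) ways to pick which j.
By inclusion–exclusion, the number of valid placements is Σ_{j=0}^{3} (−1)^j C(3,j)·(7−j)!.
Computing: 5040 − 2160 + 360 − 24 = 3216.

3216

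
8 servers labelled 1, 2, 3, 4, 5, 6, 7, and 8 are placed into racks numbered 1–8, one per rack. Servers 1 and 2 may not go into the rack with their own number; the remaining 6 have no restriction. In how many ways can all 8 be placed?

Let Aᵢ (for i ∈ {1, 2}) be the placements that put server i in its forbidden rack. Any j of these fix j positions, leaving (8−j)! ways to fill the rest, and there are C(2,j) ways to pick which j.
By inclusion–exclusion, the number of valid placements is Σ_{j=0}^{2} (−1)^j C(2,j)·(8−j)!.
Computing: 40320 − 10080 + 720 = 30960.

30960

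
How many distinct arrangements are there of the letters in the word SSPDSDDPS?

1260

Letter multiplicities in SSPDSDDPS: D×3, P×2, S×4.
The number of distinct arrangements is 9!/(4!·3!·2!) = 362880/288 = 1260.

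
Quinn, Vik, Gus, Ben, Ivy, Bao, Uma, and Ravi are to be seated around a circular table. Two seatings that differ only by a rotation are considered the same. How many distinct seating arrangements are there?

5040

Around a circle, 8 distinct people have 8!/8 = (7)! = 5040 rotationally distinct seatings.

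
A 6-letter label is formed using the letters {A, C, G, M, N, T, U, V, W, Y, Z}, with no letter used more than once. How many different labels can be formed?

With no repetition, fill the 6 letters in order: 11 choices, then 10, down to 6.
That product is 11 × 10 × 9 × 8 × 7 × 6 = 332640.

332640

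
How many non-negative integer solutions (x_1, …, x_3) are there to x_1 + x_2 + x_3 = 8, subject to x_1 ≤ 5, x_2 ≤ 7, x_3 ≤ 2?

Ignoring the caps, the number of non-negative solutions to x_1+…+x_3 = 8 is C(10,2) = 45.
Subtract solutions that violate a single cap (substitute x_i' = x_i − (cap_i+1)): x_1 ≥ 6 gives C(4,2) = 6; x_2 ≥ 8 gives C(2,2) = 1; x_3 ≥ 3 gives C(7,2) = 21. Together 28.
No two caps can be exceeded simultaneously, so the pair terms are all 0.
By inclusion–exclusion the count is 45 − 28 + 0 = 17.

17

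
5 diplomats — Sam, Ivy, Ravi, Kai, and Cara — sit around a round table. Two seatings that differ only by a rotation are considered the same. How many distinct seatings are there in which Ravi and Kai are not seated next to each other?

All circular seatings of 5 people number (4)! = 24.
Seatings with Ravi beside Kai: treat them as a block with 2 internal orders, giving 2 × (3)! = 12.
Subtracting, 24 − 12 = 12.

12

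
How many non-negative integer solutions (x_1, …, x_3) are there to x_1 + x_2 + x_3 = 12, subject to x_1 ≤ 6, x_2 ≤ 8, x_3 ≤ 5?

Ignoring the caps, the number of non-negative solutions to x_1+…+x_3 = 12 is C(14,2) = 91.
Subtract solutions that violate a single cap (substitute x_i' = x_i − (cap_i+1)): x_1 ≥ 7 gives C(7,2) = 21; x_2 ≥ 9 gives C(5,2) = 10; x_3 ≥ 6 gives C(8,2) = 28. Together 59.
No two caps can be exceeded simultaneously, so the pair terms are all 0.
By inclusion–exclusion the count is 91 − 59 + 0 = 32.

32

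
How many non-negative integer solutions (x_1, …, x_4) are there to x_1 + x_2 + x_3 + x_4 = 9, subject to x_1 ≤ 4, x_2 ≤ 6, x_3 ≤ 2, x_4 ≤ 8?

By stars and bars, unrestricted non-negative solutions to x_1+…+x_4 = 9 number C(9+3,3) = 220.
Subtract solutions that violate a single cap (substitute x_i' = x_i − (cap_i+1)): x_1 ≥ 5 gives C(7,3) = 35; x_2 ≥ 7 gives C(5,3) = 10; x_3 ≥ 3 gives C(9,3) = 84; x_4 ≥ 9 gives C(3,3) = 1. Together 130.
Add back pairs where two caps are both exceeded: 0 + 4 + 0 + 0 + 0 + 0 = 4.
By inclusion–exclusion the count is 220 − 130 + 4 = 94.

94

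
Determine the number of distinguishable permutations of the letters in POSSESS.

210

Letter multiplicities in POSSESS: E×1, O×1, P×1, S×4.
The number of distinct arrangements is 7!/(4!) = 5040/24 = 210.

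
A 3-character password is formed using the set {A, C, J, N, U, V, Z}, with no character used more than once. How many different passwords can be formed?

This is a permutation of 3 out of 7: P(7,3) = 7!/4!.
7 × 6 × 5 = 210.

210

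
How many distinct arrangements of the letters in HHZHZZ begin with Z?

With the first slot taken by Z, it remains to arrange the other 5 letters (HHHZZ).
Those 5 letters have H appearing 3 times and Z appearing twice, giving (5)!/(3!·2!) = 10.

10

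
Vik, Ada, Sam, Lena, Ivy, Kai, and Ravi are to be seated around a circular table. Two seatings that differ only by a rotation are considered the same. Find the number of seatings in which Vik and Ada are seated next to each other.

Glue Vik and Ada into a block (2 internal orders). Seating 6 units around a circle gives (5)! arrangements.
So 2 × (5)! = 2 × 120 = 240.

240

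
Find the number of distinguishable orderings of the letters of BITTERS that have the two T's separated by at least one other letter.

Total arrangements of BITTERS: 7!/(2!) = 2520.
If the two T's are adjacent, glue them into one block, leaving 6 items to arrange: (6)! = 720 ways.
Subtracting, 2520 − 720 = 1800 arrangements keep the T's apart.

1800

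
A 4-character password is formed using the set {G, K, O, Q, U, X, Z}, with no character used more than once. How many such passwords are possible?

With no repetition, fill the 4 characters in order: 7 choices, then 6, down to 4.
7 × 6 × 5 × 4 = 840.

840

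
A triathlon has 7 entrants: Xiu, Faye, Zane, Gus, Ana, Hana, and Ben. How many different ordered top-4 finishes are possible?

840

There are 7 choices for 1st place, 6 for 2nd, and so on down to 4 for position 4.
That gives 7 × 6 × 5 × 4 = 840.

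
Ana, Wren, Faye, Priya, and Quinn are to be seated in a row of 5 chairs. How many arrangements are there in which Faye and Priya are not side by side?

Of the 5! = 120 arrangements, those with Faye and Priya adjacent number 2 × 4! = 48 (treat the pair as a block with 2 internal orders).
So 120 − 48 = 72 arrangements keep them apart.

72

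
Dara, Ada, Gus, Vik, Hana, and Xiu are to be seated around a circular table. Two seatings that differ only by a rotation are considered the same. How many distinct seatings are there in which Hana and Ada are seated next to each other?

Glue Hana and Ada into a block (2 internal orders). Seating 5 units around a circle gives (4)! arrangements.
So 2 × (4)! = 2 × 24 = 48.

48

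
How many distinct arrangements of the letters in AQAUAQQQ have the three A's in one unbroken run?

Treat the 3 copies of A as a single block. The multiset to arrange is then {AAA, Q, Q, Q, Q, U}, 6 items in all.
That gives (6)!/(4!) = 30 arrangements.

30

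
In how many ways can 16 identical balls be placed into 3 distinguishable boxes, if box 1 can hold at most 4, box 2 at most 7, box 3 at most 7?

6

Ignoring the caps, the number of non-negative solutions to x_1+…+x_3 = 16 is C(18,2) = 153.
Subtract solutions that violate a single cap (substitute x_i' = x_i − (cap_i+1)): x_1 ≥ 5 gives C(13,2) = 78; x_2 ≥ 8 gives C(10,2) = 45; x_3 ≥ 8 gives C(10,2) = 45. Together 168.
Add back pairs where two caps are both exceeded: 10 + 10 + 1 = 21.
By inclusion–exclusion the count is 153 − 168 + 21 = 6.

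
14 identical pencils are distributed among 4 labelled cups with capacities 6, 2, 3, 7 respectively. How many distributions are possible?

30

By stars and bars, unrestricted non-negative solutions to x_1+…+x_4 = 14 number C(14+3,3) = 680.
Subtract solutions that violate a single cap (substitute x_i' = x_i − (cap_i+1)): x_1 ≥ 7 gives C(10,3) = 120; x_2 ≥ 3 gives C(14,3) = 364; x_3 ≥ 4 gives C(13,3) = 286; x_4 ≥ 8 gives C(9,3) = 84. Together 854.
Add back pairs where two caps are both exceeded: 35 + 20 + 0 + 120 + 20 + 10 = 205.
Subtract triples: 1 + 0 + 0 + 0 = 1.
By inclusion–exclusion the count is 680 − 854 + 205 − 1 = 30.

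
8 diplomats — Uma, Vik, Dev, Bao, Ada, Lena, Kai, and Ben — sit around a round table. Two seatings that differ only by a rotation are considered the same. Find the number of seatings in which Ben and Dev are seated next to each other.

1440

Glue Ben and Dev into a block (2 internal orders). Seating 7 units around a circle gives (6)! arrangements.
So 2 × (6)! = 2 × 720 = 1440.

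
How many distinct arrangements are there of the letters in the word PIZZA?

The 5 letters of PIZZA have repeats: Z appearing twice.
Dividing 5! = 120 by 2! = 2 for the repeated letters gives 60.

60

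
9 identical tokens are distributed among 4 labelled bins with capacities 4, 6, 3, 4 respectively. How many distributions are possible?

86

Ignoring the caps, the number of non-negative solutions to x_1+…+x_4 = 9 is C(12,3) = 220.
Subtract solutions that violate a single cap (substitute x_i' = x_i − (cap_i+1)): x_1 ≥ 5 gives C(7,3) = 35; x_2 ≥ 7 gives C(5,3) = 10; x_3 ≥ 4 gives C(8,3) = 56; x_4 ≥ 5 gives C(7,3) = 35. Together 136.
Add back pairs where two caps are both exceeded: 0 + 1 + 0 + 0 + 0 + 1 = 2.
By inclusion–exclusion the count is 220 − 136 + 2 = 86.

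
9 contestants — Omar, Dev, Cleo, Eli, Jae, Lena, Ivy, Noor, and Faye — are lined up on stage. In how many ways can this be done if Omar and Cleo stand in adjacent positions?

80640

Place the 7 others and the Omar-Cleo pair as 8 objects in a line; the pair has 2 internal arrangements.
That gives 2 × 8! = 2 × 40320 = 80640.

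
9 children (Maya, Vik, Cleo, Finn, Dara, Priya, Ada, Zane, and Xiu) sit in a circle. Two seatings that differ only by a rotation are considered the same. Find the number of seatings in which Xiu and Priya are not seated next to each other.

All circular seatings of 9 people number (8)! = 40320.
Those with Xiu next to Priya: fuse the pair into one unit and seat 8 units around a circle — 2·(7)! = 10080.
Subtracting, 40320 − 10080 = 30240.

30240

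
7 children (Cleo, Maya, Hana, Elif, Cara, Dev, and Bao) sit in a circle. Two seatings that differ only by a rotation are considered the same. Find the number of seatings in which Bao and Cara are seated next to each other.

Treat {Bao, Cara} as one unit (2 internal orders) and seat the resulting 6 units around the table: (5)! circular arrangements.
So 2 × (5)! = 2 × 120 = 240.

240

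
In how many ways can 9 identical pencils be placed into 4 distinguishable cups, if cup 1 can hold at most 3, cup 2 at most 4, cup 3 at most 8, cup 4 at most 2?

59

Ignoring the caps, the number of non-negative solutions to x_1+…+x_4 = 9 is C(12,3) = 220.
Subtract solutions that violate a single cap (substitute x_i' = x_i − (cap_i+1)): x_1 ≥ 4 gives C(8,3) = 56; x_2 ≥ 5 gives C(7,3) = 35; x_3 ≥ 9 gives C(3,3) = 1; x_4 ≥ 3 gives C(9,3) = 84. Together 176.
Add back pairs where two caps are both exceeded: 1 + 0 + 10 + 0 + 4 + 0 = 15.
By inclusion–exclusion the count is 220 − 176 + 15 = 59.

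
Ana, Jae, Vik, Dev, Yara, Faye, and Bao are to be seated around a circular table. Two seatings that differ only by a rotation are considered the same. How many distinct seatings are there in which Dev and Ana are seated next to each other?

Glue Dev and Ana into a block (2 internal orders). Seating 6 units around a circle gives (5)! arrangements.
So 2 × (5)! = 2 × 120 = 240.

240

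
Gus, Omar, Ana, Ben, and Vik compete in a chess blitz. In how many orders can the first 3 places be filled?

60

This is an ordered selection of 3 from 5: P(5,3).
That gives 5 × 4 × 3 = 60.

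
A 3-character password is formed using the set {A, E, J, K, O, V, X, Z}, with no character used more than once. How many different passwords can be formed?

This is a permutation of 3 out of 8: P(8,3) = 8!/5!.
8 × 7 × 6 = 336.

336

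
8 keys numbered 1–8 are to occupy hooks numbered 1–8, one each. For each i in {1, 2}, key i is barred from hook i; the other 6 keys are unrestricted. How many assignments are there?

30960

Let Aᵢ (for i ∈ {1, 2}) be the placements that put key i in its forbidden hook. Any j of these fix j positions, leaving (8−j)! ways to fill the rest, and there are C(2,j) ways to pick which j.
By inclusion–exclusion, the number of valid placements is Σ_{j=0}^{2} (−1)^j C(2,j)·(8−j)!.
Computing: 40320 − 10080 + 720 = 30960.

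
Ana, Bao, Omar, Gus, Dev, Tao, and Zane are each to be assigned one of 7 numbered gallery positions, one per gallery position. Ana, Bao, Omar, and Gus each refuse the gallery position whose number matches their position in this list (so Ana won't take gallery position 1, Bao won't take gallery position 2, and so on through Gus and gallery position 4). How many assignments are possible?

2790

Let Aᵢ (for 1 ≤ i ≤ 4) be the placements that put person i in their forbidden gallery position. Any j of these fix j positions, leaving (7−j)! ways to fill the rest, and there are C(4,j) ways to pick which j.
By inclusion–exclusion, the number of valid placements is Σ_{j=0}^{4} (−1)^j C(4,j)·(7−j)!.
Computing: 5040 − 2880 + 720 − 96 + 6 = 2790.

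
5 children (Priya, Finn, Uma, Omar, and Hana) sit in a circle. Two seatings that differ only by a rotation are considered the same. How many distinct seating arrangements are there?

24

Seat Priya anywhere (absorbing the rotational symmetry), then permute the other 4: (4)! = 24.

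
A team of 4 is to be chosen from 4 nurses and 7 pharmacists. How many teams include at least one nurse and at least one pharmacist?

Total 4-person selections from all 11: C(11,4) = 330.
Selections missing a whole group: no nurses → C(7,4) = 35; no pharmacists → C(4,4) = 1.
Both groups omitted at once is impossible, so 330 − 36 = 294.

294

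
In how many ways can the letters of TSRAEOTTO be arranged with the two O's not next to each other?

23520

Total arrangements of TSRAEOTTO: 9!/(3!·2!) = 30240.
Arrangements with the O's together: treat OO as one letter, giving (8)!/(3!) = 6720.
Hence 30240 − 6720 = 23520.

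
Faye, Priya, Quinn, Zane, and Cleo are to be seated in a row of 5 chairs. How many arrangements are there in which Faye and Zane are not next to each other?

72

There are 5! = 120 arrangements in all. If Faye and Zane are adjacent, merging them into one block gives 2·(4)! = 48 arrangements.
So 120 − 48 = 72 arrangements keep them apart.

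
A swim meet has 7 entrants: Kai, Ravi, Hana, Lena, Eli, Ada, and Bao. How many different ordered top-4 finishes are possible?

This is an ordered selection of 4 from 7: P(7,4).
That gives 7 × 6 × 5 × 4 = 840.

840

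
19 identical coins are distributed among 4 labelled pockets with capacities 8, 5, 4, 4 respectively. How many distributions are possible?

Ignoring the caps, the number of non-negative solutions to x_1+…+x_4 = 19 is C(22,3) = 1540.
Subtract solutions that violate a single cap (substitute x_i' = x_i − (cap_i+1)): x_1 ≥ 9 gives C(13,3) = 286; x_2 ≥ 6 gives C(16,3) = 560; x_3 ≥ 5 gives C(17,3) = 680; x_4 ≥ 5 gives C(17,3) = 680. Together 2206.
Add back pairs where two caps are both exceeded: 35 + 56 + 56 + 165 + 165 + 220 = 697.
Subtract triples: 0 + 0 + 1 + 20 = 21.
By inclusion–exclusion the count is 1540 − 2206 + 697 − 21 = 10.

10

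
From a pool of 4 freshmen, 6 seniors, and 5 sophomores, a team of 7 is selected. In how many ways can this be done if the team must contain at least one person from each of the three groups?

Unrestricted: C(15,7) = 6435 ways to pick any 7 of the 15.
Selections missing a whole group: no freshmen → C(11,7) = 330; no seniors → C(9,7) = 36; no sophomores → C(10,7) = 120.
Add back selections omitting two groups (i.e. drawn from a single group): C(4,7) + C(6,7) + C(5,7) = 0.
By inclusion–exclusion: 6435 − 486 + 0 = 5949.

5949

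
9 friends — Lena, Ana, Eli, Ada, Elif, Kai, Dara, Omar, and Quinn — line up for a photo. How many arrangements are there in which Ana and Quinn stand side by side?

80640

Treat {Ana, Quinn} as a single unit. There are 8 units to order, and the pair itself can be ordered 2 ways.
That gives 2 × 8! = 2 × 40320 = 80640.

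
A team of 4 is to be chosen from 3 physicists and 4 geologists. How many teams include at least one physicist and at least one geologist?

With no constraint there are C(7,4) = 35 possible selections.
Selections missing a whole group: no physicists → C(4,4) = 1; no geologists → C(3,4) = 0.
Both groups omitted at once is impossible, so 35 − 1 = 34.

34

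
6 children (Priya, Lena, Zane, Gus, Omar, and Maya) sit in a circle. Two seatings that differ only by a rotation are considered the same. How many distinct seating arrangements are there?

120

Fix one person's seat to break rotational symmetry; the remaining 5 people can be arranged in (5)! = 120 ways.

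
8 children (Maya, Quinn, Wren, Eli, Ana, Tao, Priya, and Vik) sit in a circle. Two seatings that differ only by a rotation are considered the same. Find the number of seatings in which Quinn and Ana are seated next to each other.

1440

Treat {Quinn, Ana} as one unit (2 internal orders) and seat the resulting 7 units around the table: (6)! circular arrangements.
So 2 × (6)! = 2 × 720 = 1440.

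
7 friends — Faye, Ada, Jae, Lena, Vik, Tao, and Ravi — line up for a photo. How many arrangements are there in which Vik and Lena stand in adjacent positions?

Place the 5 others and the Vik-Lena pair as 6 objects in a line; the pair has 2 internal arrangements.
So the count is 2·(6)! = 1440.

1440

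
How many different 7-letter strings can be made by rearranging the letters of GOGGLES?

GOGGLES has 7 letters with G appearing 3 times.
Dividing 7! = 5040 by 3! = 6 for the repeated letters gives 840.

840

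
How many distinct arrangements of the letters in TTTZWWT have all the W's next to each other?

Treat the 2 copies of W as a single block. The multiset to arrange is then {WW, T, T, T, T, Z}, 6 items in all.
That gives (6)!/(4!) = 30 arrangements.

30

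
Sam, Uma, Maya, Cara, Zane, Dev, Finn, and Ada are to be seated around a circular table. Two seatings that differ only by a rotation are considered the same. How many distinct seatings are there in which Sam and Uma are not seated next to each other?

3600

All circular seatings of 8 people number (7)! = 5040.
Seatings with Sam beside Uma: treat them as a block with 2 internal orders, giving 2 × (6)! = 1440.
Subtracting, 5040 − 1440 = 3600.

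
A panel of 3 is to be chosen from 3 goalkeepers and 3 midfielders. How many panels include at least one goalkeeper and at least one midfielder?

With no constraint there are C(6,3) = 20 possible selections.
Selections missing a whole group: no goalkeepers → C(3,3) = 1; no midfielders → C(3,3) = 1.
Both groups omitted at once is impossible, so 20 − 2 = 18.

18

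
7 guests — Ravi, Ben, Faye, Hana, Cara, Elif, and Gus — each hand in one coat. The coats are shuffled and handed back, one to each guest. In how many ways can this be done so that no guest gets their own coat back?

1854

Count assignments avoiding every fixed point. For any j of the 7 guests fixed to their own coat, the other 7−j can be arranged in (7−j)! ways.
By inclusion–exclusion this is Σ_{j=0}^{7} (−1)^j C(7,j)·(7−j)!.
Computing: 5040 − 5040 + 2520 − 840 + 210 − 42 + 7 − 1 = 1854.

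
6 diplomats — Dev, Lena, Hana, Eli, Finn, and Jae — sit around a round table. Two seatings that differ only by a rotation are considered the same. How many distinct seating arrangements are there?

120

Around a circle, 6 distinct people have 6!/6 = (5)! = 120 rotationally distinct seatings.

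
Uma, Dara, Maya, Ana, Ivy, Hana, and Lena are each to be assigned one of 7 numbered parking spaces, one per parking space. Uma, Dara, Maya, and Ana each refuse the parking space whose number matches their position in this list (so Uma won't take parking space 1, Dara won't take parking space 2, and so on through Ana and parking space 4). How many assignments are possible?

2790

Let Aᵢ (for 1 ≤ i ≤ 4) be the placements that put person i in their forbidden parking space. Any j of these fix j positions, leaving (7−j)! ways to fill the rest, and there are C(4,j) ways to pick which j.
By inclusion–exclusion, the number of valid placements is Σ_{j=0}^{4} (−1)^j C(4,j)·(7−j)!.
Computing: 5040 − 2880 + 720 − 96 + 6 = 2790.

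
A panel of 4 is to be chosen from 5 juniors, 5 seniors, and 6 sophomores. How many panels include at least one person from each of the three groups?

975

With no constraint there are C(16,4) = 1820 possible selections.
Selections missing a whole group: no juniors → C(11,4) = 330; no seniors → C(11,4) = 330; no sophomores → C(10,4) = 210.
Add back selections omitting two groups (i.e. drawn from a single group): C(5,4) + C(5,4) + C(6,4) = 25.
By inclusion–exclusion: 1820 − 870 + 25 = 975.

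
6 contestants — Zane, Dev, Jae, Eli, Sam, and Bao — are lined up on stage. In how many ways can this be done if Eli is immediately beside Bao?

240

Glue Eli and Bao into one block (2 internal orders), leaving 5 units to arrange in a row.
So the count is 2·(5)! = 240.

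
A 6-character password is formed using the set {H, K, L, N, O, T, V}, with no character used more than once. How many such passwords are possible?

This is a permutation of 6 out of 7: P(7,6) = 7!/1!.
7 × 6 × 5 × 4 × 3 × 2 = 5040.

5040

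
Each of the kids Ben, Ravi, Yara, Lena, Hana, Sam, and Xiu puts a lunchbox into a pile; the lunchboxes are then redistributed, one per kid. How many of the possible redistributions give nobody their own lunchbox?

Count assignments avoiding every fixed point. For any j of the 7 kids fixed to their own lunchbox, the other 7−j can be arranged in (7−j)! ways.
By inclusion–exclusion this is Σ_{j=0}^{7} (−1)^j C(7,j)·(7−j)!.
Computing: 5040 − 5040 + 2520 − 840 + 210 − 42 + 7 − 1 = 1854.

1854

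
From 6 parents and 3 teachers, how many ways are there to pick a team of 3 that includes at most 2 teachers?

Split by how many teachers are chosen (0 through 2).
Sum: C(3,0)·C(6,3) + C(3,1)·C(6,2) + C(3,2)·C(6,1) = 20 + 45 + 18 = 83.

83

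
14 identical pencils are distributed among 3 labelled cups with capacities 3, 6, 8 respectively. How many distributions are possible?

Without the upper bounds there are C(16,2) = 120 ways to split 14 among 3 cups.
Subtract solutions that violate a single cap (substitute x_i' = x_i − (cap_i+1)): x_1 ≥ 4 gives C(12,2) = 66; x_2 ≥ 7 gives C(9,2) = 36; x_3 ≥ 9 gives C(7,2) = 21. Together 123.
Add back pairs where two caps are both exceeded: 10 + 3 + 0 = 13.
By inclusion–exclusion the count is 120 − 123 + 13 = 10.

10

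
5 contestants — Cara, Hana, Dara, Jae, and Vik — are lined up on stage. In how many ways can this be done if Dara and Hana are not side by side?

72

Of the 5! = 120 arrangements, those with Dara and Hana adjacent number 2 × 4! = 48 (treat the pair as a block with 2 internal orders).
So 120 − 48 = 72 arrangements keep them apart.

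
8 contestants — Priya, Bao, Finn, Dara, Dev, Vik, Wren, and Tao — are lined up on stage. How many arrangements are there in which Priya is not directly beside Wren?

There are 8! = 40320 arrangements in all. If Priya and Wren are adjacent, merging them into one block gives 2·(7)! = 10080 arrangements.
Complementary counting: 40320 − 10080 = 30240.

30240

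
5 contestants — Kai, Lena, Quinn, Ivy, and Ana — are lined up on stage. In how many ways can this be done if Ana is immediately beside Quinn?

Treat {Ana, Quinn} as a single unit. There are 4 units to order, and the pair itself can be ordered 2 ways.
So the count is 2·(4)! = 48.

48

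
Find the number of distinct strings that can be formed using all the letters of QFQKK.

Letter multiplicities in QFQKK: F×1, K×2, Q×2.
Dividing 5! = 120 by 2!·2! = 4 for the repeated letters gives 30.

30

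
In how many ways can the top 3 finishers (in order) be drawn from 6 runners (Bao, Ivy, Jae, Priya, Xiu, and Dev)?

120

This is an ordered selection of 3 from 6: P(6,3).
That gives 6 × 5 × 4 = 120.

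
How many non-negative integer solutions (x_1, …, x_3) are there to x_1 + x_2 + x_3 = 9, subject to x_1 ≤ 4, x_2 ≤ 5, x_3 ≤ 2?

6

Ignoring the caps, the number of non-negative solutions to x_1+…+x_3 = 9 is C(11,2) = 55.
Subtract solutions that violate a single cap (substitute x_i' = x_i − (cap_i+1)): x_1 ≥ 5 gives C(6,2) = 15; x_2 ≥ 6 gives C(5,2) = 10; x_3 ≥ 3 gives C(8,2) = 28. Together 53.
Add back pairs where two caps are both exceeded: 0 + 3 + 1 = 4.
By inclusion–exclusion the count is 55 − 53 + 4 = 6.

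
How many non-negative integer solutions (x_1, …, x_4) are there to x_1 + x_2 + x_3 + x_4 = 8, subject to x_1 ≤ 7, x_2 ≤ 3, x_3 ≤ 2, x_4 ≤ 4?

58

Ignoring the caps, the number of non-negative solutions to x_1+…+x_4 = 8 is C(11,3) = 165.
Subtract solutions that violate a single cap (substitute x_i' = x_i − (cap_i+1)): x_1 ≥ 8 gives C(3,3) = 1; x_2 ≥ 4 gives C(7,3) = 35; x_3 ≥ 3 gives C(8,3) = 56; x_4 ≥ 5 gives C(6,3) = 20. Together 112.
Add back pairs where two caps are both exceeded: 0 + 0 + 0 + 4 + 0 + 1 = 5.
By inclusion–exclusion the count is 165 − 112 + 5 = 58.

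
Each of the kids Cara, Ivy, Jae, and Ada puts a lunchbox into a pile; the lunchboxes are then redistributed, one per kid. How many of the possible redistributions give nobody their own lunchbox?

9

This is the derangement count D_4: permutations of 4 items with no fixed point.
By inclusion–exclusion this is Σ_{j=0}^{4} (−1)^j C(4,j)·(4−j)!.
Computing: 24 − 24 + 12 − 4 + 1 = 9.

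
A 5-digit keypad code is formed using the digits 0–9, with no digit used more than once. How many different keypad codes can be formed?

Choose and order 5 of the 10 symbols: the first digit has 10 options, the next 9, and so on down to 6.
10 × 9 × 8 × 7 × 6 = 30240.

30240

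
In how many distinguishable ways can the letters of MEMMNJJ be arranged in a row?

420

The 7 letters of MEMMNJJ have repeats: J appearing twice and M appearing 3 times.
Dividing 7! = 5040 by 3!·2! = 12 for the repeated letters gives 420.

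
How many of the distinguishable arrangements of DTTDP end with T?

With the last slot taken by T, it remains to arrange the other 4 letters (DTDP).
Those 4 letters have D appearing twice, giving (4)!/(2!) = 12.

12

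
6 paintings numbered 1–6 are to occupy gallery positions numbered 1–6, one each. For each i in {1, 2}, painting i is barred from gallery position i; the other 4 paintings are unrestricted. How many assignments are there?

504

Let Aᵢ (for i ∈ {1, 2}) be the placements that put painting i in its forbidden gallery position. Any j of these fix j positions, leaving (6−j)! ways to fill the rest, and there are C(2,j) ways to pick which j.
By inclusion–exclusion, the number of valid placements is Σ_{j=0}^{2} (−1)^j C(2,j)·(6−j)!.
Computing: 720 − 240 + 24 = 504.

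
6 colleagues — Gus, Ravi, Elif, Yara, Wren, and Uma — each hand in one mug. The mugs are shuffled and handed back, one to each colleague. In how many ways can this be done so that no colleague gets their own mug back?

Count assignments avoiding every fixed point. For any j of the 6 colleagues fixed to their own mug, the other 6−j can be arranged in (6−j)! ways.
By inclusion–exclusion this is Σ_{j=0}^{6} (−1)^j C(6,j)·(6−j)!.
Computing: 720 − 720 + 360 − 120 + 30 − 6 + 1 = 265.

265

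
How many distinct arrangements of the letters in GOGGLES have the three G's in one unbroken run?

120

Treat the 3 copies of G as a single block. The multiset to arrange is then {GGG, E, L, O, S}, 5 items in all.
All 5 items are distinct, so there are (5)! = 120 arrangements.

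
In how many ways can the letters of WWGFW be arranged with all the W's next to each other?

6

Treat the 3 copies of W as a single block. The multiset to arrange is then {WWW, F, G}, 3 items in all.
All 3 items are distinct, so there are (3)! = 6 arrangements.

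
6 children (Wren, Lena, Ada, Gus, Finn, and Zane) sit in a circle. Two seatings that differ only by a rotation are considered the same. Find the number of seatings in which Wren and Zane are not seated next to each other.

72

All circular seatings of 6 people number (5)! = 120.
Those with Wren next to Zane: fuse the pair into one unit and seat 5 units around a circle — 2·(4)! = 48.
Subtracting, 120 − 48 = 72.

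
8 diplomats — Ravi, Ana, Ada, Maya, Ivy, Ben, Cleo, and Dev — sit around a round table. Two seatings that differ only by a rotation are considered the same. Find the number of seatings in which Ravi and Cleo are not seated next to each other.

All circular seatings of 8 people number (7)! = 5040.
Seatings with Ravi beside Cleo: treat them as a block with 2 internal orders, giving 2 × (6)! = 1440.
Subtracting, 5040 − 1440 = 3600.

3600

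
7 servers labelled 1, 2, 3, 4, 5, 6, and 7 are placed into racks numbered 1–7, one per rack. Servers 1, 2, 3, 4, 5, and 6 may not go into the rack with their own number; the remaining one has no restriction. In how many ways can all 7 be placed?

Let Aᵢ (for 1 ≤ i ≤ 6) be the placements that put server i in its forbidden rack. Any j of these fix j positions, leaving (7−j)! ways to fill the rest, and there are C(6,j) ways to pick which j.
By inclusion–exclusion, the number of valid placements is Σ_{j=0}^{6} (−1)^j C(6,j)·(7−j)!.
Computing: 5040 − 4320 + 1800 − 480 + 90 − 12 + 1 = 2119.

2119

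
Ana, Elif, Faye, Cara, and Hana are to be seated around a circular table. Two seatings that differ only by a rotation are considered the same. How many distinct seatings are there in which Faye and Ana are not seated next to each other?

12

Without the restriction there are (4)! = 24 seatings.
Those with Faye next to Ana: fuse the pair into one unit and seat 4 units around a circle — 2·(3)! = 12.
Subtracting, 24 − 12 = 12.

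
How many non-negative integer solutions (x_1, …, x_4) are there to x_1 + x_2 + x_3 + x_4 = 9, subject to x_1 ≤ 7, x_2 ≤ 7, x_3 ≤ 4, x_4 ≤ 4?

142

By stars and bars, unrestricted non-negative solutions to x_1+…+x_4 = 9 number C(9+3,3) = 220.
Subtract solutions that violate a single cap (substitute x_i' = x_i − (cap_i+1)): x_1 ≥ 8 gives C(4,3) = 4; x_2 ≥ 8 gives C(4,3) = 4; x_3 ≥ 5 gives C(7,3) = 35; x_4 ≥ 5 gives C(7,3) = 35. Together 78.
No two caps can be exceeded simultaneously, so the pair terms are all 0.
By inclusion–exclusion the count is 220 − 78 + 0 = 142.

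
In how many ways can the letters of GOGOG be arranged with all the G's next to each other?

3

Treat the 3 copies of G as a single block. The multiset to arrange is then {GGG, O, O}, 3 items in all.
That gives (3)!/(2!) = 3 arrangements.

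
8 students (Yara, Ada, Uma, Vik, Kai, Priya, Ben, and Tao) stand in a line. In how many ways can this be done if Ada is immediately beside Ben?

10080

Place the 6 others and the Ada-Ben pair as 7 objects in a line; the pair has 2 internal arrangements.
That gives 2 × 7! = 2 × 5040 = 10080.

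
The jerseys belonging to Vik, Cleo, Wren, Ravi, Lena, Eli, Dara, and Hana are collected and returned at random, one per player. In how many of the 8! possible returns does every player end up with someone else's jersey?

This is the derangement count D_8: permutations of 8 items with no fixed point.
By inclusion–exclusion this is Σ_{j=0}^{8} (−1)^j C(8,j)·(8−j)!.
Computing: 40320 − 40320 + 20160 − 6720 + 1680 − 336 + 56 − 8 + 1 = 14833.

14833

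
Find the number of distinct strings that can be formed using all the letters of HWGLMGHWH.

15120

HWGLMGHWH has 9 letters with G appearing twice, H appearing 3 times, and W appearing twice.
Dividing 9! = 362880 by 3!·2!·2! = 24 for the repeated letters gives 15120.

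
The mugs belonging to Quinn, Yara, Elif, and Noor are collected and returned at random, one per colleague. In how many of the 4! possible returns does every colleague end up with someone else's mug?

Let Aᵢ be the assignments in which colleague i gets their own mug. We want the size of the complement of A₁∪…∪A_4.
By inclusion–exclusion this is Σ_{j=0}^{4} (−1)^j C(4,j)·(4−j)!.
Computing: 24 − 24 + 12 − 4 + 1 = 9.

9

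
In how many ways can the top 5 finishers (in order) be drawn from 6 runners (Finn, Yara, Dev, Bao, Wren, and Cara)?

There are 6 choices for 1st place, 5 for 2nd, and so on down to 2 for position 5.
That gives 6 × 5 × 4 × 3 × 2 = 720.

720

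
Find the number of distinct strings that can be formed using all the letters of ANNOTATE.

5040

ANNOTATE has 8 letters with A appearing twice, N appearing twice, and T appearing twice.
Dividing 8! = 40320 by 2!·2!·2! = 8 for the repeated letters gives 5040.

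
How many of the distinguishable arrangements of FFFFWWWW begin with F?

With the first slot taken by F, it remains to arrange the other 7 letters (FFFWWWW).
Those 7 letters have F appearing 3 times and W appearing 4 times, giving (7)!/(4!·3!) = 35.

35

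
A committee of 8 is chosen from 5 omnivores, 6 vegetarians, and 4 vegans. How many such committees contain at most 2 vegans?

Split by how many vegans are chosen (0 through 2).
Sum: C(4,0)·C(11,8) + C(4,1)·C(11,7) + C(4,2)·C(11,6) = 165 + 1320 + 2772 = 4257.

4257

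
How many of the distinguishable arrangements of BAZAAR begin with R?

20

Fix R in the first position and arrange the remaining 5 letters.
Those 5 letters have A appearing 3 times, giving (5)!/(3!) = 20.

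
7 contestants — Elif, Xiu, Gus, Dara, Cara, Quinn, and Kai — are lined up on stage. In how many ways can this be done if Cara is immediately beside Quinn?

1440

Treat {Cara, Quinn} as a single unit. There are 6 units to order, and the pair itself can be ordered 2 ways.
So the count is 2·(6)! = 1440.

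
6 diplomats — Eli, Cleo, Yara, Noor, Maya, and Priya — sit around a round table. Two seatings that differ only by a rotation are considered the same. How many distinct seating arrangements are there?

120

Fix one person's seat to break rotational symmetry; the remaining 5 people can be arranged in (5)! = 120 ways.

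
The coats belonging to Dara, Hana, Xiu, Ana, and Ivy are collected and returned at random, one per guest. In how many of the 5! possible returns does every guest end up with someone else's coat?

44

Let Aᵢ be the assignments in which guest i gets their own coat. We want the size of the complement of A₁∪…∪A_5.
By inclusion–exclusion this is Σ_{j=0}^{5} (−1)^j C(5,j)·(5−j)!.
Computing: 120 − 120 + 60 − 20 + 5 − 1 = 44.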